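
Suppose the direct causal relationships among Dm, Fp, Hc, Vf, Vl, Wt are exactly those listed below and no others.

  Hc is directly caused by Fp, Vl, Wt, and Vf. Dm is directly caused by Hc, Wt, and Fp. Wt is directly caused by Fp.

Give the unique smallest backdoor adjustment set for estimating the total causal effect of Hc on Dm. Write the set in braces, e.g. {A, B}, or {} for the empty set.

{Fp, Wt}

Variables eligible for adjustment (non-descendants of Hc, excluding Hc and Dm): {Fp, Vf, Vl, Wt}.
Backdoor paths from Hc to Dm:
  P1: Hc <- Fp -> Wt -> Dm
  P2: Hc <- Fp -> Dm
  P3: Hc <- Wt <- Fp -> Dm
  P4: Hc <- Wt -> Dm
The empty set is not sufficient: P1 (Hc <- Fp -> Wt -> Dm) has no collider blocking it and no conditioned non-collider, so it is open.
Try {Fp, Wt}:
  P1: blocked at fork node Fp ∈ conditioning set.
  P2: blocked at fork node Fp ∈ conditioning set.
  P3: blocked at chain node Wt ∈ conditioning set.
  P4: blocked at fork node Wt ∈ conditioning set.
{Fp, Wt} contains no descendant of Hc and blocks every backdoor path.
Every element of {Fp, Wt} is needed (dropping Fp leaves P2 open; dropping Wt leaves P4 open), so no proper subset is valid.
Among all size-2 subsets of the eligible variables, only {Fp, Wt} blocks every backdoor path, so it is the unique smallest valid adjustment set.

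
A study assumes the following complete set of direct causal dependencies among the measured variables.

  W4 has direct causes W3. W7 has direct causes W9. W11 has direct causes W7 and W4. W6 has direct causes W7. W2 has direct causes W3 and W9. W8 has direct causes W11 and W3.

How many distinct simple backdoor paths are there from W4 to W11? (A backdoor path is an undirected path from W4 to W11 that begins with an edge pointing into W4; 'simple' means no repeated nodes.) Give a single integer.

2

A backdoor path from W4 to W11 is any simple undirected path whose first edge points into W4 (i.e. leaves W4 via a parent).
Parents of W4: {W3}.
Enumerating:
  P1: W4 <- W3 -> W8 <- W11
  P2: W4 <- W3 -> W2 <- W9 -> W7 -> W11
That exhausts the simple backdoor paths. Count: 2.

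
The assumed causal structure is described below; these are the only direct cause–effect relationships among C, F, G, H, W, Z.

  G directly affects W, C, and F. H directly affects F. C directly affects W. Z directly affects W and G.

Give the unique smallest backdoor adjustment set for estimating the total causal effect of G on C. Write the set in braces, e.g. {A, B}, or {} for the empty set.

{}

Variables eligible for adjustment (non-descendants of G, excluding G and C): {H, Z}.
Backdoor paths from G to C:
  P1: G <- Z -> W <- C
Each backdoor path contains an unconditioned collider, so every path is already blocked with the empty conditioning set:
  P1: blocked at collider W (neither it nor any descendant is in the conditioning set).
The empty set is therefore the unique smallest valid set.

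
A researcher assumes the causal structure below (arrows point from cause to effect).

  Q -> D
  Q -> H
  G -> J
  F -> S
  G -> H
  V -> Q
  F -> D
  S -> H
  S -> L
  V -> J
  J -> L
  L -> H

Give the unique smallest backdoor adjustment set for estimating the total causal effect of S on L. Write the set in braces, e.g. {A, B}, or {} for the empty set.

Variables eligible for adjustment (non-descendants of S, excluding S and L): {D, F, G, J, Q, V}.
Backdoor paths from S to L:
  P1: S <- F -> D <- Q <- V -> J <- G -> H <- L
  P2: S <- F -> D <- Q <- V -> J -> L
  P3: S <- F -> D <- Q -> H <- G -> J -> L
  P4: S <- F -> D <- Q -> H <- L
Each backdoor path contains an unconditioned collider, so every path is already blocked with the empty conditioning set:
  P1: blocked at collider D (neither it nor any descendant is in the conditioning set).
  P2: blocked at collider D (neither it nor any descendant is in the conditioning set).
  P3: blocked at collider D (neither it nor any descendant is in the conditioning set).
  P4: blocked at collider D (neither it nor any descendant is in the conditioning set).
The empty set is therefore the unique smallest valid set.

{}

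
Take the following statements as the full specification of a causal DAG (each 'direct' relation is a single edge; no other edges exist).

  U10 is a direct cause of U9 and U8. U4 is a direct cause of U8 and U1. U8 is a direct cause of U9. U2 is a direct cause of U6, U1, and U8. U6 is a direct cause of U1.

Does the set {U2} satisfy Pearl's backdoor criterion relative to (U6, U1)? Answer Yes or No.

Backdoor paths from U6 to U1 (paths whose first edge points into U6):
  P1: U6 <- U2 -> U8 <- U4 -> U1
  P2: U6 <- U2 -> U1
Condition 1 (no descendant of U6 in the set): holds — descendants of U6 are {U1}; none are in {U2}.
Condition 2 (every backdoor path blocked by {U2}):
  P1: blocked at fork node U2 ∈ conditioning set.
  P2: blocked at fork node U2 ∈ conditioning set.
{U2} satisfies the backdoor criterion.

Yes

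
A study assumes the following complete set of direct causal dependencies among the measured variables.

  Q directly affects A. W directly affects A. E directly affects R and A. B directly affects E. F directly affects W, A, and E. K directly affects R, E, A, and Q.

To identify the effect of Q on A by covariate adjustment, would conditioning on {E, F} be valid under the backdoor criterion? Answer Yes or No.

No

Backdoor paths from Q to A (paths whose first edge points into Q):
  P1: Q <- K -> E <- F -> W -> A
  P2: Q <- K -> E <- F -> A
  P3: Q <- K -> E -> A
  P4: Q <- K -> A
  P5: Q <- K -> R <- E <- F -> W -> A
  P6: Q <- K -> R <- E <- F -> A
  P7: Q <- K -> R <- E -> A
Condition 1 (no descendant of Q in the set): holds — descendants of Q are {A}; none are in {E, F}.
Condition 2 (every backdoor path blocked by {E, F}):
  P1: blocked at fork node F ∈ conditioning set.
  P2: blocked at fork node F ∈ conditioning set.
  P3: blocked at chain node E ∈ conditioning set.
  P4: open — no interior node is in the conditioning set.
  P5: blocked at collider R (neither it nor any descendant is in the conditioning set).
  P6: blocked at collider R (neither it nor any descendant is in the conditioning set).
  P7: blocked at collider R (neither it nor any descendant is in the conditioning set).
{E, F} does not satisfy the backdoor criterion.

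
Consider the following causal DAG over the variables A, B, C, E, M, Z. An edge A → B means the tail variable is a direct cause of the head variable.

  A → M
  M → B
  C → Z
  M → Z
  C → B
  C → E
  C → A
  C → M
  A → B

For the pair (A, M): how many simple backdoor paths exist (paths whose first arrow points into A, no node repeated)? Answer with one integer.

A backdoor path from A to M is any simple undirected path whose first edge points into A (i.e. leaves A via a parent).
Parents of A: {C}.
Enumerating:
  P1: A <- C -> M
  P2: A <- C -> B <- M
  P3: A <- C -> Z <- M
That exhausts the simple backdoor paths. Count: 3.

3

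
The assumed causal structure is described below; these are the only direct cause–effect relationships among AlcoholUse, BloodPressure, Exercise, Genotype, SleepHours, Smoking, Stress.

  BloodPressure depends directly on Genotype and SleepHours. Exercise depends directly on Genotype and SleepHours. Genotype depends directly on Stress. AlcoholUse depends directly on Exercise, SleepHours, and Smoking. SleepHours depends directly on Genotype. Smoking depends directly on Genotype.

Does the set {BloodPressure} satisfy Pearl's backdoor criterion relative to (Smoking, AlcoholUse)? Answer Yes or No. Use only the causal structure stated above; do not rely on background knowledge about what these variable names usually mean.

No

Backdoor paths from Smoking to AlcoholUse (paths whose first edge points into Smoking):
  P1: Smoking <- Genotype -> SleepHours -> Exercise -> AlcoholUse
  P2: Smoking <- Genotype -> SleepHours -> AlcoholUse
  P3: Smoking <- Genotype -> Exercise <- SleepHours -> AlcoholUse
  P4: Smoking <- Genotype -> Exercise -> AlcoholUse
  P5: Smoking <- Genotype -> BloodPressure <- SleepHours -> Exercise -> AlcoholUse
  P6: Smoking <- Genotype -> BloodPressure <- SleepHours -> AlcoholUse
Condition 1 (no descendant of Smoking in the set): holds — descendants of Smoking are {AlcoholUse}; none are in {BloodPressure}.
Condition 2 (every backdoor path blocked by {BloodPressure}):
  P1: open — no interior node is in the conditioning set.
  P2: open — no interior node is in the conditioning set.
  P3: blocked at collider Exercise (neither it nor any descendant is in the conditioning set).
  P4: open — no interior node is in the conditioning set.
  P5: open — collider(s) BloodPressure are conditioned on (or have a conditioned descendant) and no non-collider on the path is in the set.
  P6: open — collider(s) BloodPressure are conditioned on (or have a conditioned descendant) and no non-collider on the path is in the set.
{BloodPressure} does not satisfy the backdoor criterion.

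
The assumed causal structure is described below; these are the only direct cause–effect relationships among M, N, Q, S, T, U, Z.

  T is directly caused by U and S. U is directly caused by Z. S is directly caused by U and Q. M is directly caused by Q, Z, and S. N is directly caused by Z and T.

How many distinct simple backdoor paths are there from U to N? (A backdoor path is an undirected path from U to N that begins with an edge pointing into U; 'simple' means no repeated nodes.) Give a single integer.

A backdoor path from U to N is any simple undirected path whose first edge points into U (i.e. leaves U via a parent).
Parents of U: {Z}.
Enumerating:
  P1: U <- Z -> M <- Q -> S -> T -> N
  P2: U <- Z -> M <- S -> T -> N
  P3: U <- Z -> N
That exhausts the simple backdoor paths. Count: 3.

3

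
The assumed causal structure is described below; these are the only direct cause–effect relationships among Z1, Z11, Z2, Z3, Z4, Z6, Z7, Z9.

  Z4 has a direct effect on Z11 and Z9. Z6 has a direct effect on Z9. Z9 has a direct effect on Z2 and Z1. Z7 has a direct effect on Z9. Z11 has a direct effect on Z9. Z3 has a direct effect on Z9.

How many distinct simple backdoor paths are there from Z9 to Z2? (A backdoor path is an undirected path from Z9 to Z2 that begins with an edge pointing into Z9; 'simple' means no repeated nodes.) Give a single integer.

0

A backdoor path from Z9 to Z2 is any simple undirected path whose first edge points into Z9 (i.e. leaves Z9 via a parent).
Parents of Z9: {Z11, Z3, Z4, Z6, Z7}.
No simple path from any parent of Z9 reaches Z2 without revisiting Z9, so there are no backdoor paths.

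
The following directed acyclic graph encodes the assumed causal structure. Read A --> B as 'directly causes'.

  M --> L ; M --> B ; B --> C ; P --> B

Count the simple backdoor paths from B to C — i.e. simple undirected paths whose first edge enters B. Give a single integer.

A backdoor path from B to C is any simple undirected path whose first edge points into B (i.e. leaves B via a parent).
Parents of B: {M, P}.
No simple path from any parent of B reaches C without revisiting B, so there are no backdoor paths.

0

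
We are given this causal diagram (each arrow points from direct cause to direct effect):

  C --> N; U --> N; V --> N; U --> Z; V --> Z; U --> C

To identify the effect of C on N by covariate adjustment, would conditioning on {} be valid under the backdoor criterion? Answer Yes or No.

Backdoor paths from C to N (paths whose first edge points into C):
  P1: C <- U -> Z <- V -> N
  P2: C <- U -> N
Condition 1 (no descendant of C in the set): holds — descendants of C are {N}; none are in {}.
Condition 2 (every backdoor path blocked by {}):
  P1: blocked at collider Z (neither it nor any descendant is in the conditioning set).
  P2: open — no interior node is in the conditioning set.
{} does not satisfy the backdoor criterion.

No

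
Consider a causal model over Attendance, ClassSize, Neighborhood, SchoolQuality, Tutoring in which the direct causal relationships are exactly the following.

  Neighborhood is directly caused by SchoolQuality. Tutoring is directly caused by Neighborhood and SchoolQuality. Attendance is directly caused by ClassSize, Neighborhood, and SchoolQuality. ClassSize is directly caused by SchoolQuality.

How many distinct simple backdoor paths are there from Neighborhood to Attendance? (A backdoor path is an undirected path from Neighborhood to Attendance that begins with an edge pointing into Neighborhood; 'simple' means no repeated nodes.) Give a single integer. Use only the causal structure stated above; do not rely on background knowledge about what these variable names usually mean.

A backdoor path from Neighborhood to Attendance is any simple undirected path whose first edge points into Neighborhood (i.e. leaves Neighborhood via a parent).
Parents of Neighborhood: {SchoolQuality}.
Enumerating:
  P1: Neighborhood <- SchoolQuality -> ClassSize -> Attendance
  P2: Neighborhood <- SchoolQuality -> Attendance
That exhausts the simple backdoor paths. Count: 2.

2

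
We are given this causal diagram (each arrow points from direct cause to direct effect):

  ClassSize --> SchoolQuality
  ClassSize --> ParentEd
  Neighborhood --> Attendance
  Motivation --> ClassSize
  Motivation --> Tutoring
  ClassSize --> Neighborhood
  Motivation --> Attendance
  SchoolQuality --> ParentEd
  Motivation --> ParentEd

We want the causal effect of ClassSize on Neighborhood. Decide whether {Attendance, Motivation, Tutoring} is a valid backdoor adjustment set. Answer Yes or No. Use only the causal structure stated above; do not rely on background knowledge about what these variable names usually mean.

No

Backdoor paths from ClassSize to Neighborhood (paths whose first edge points into ClassSize):
  P1: ClassSize <- Motivation -> Attendance <- Neighborhood
Condition 1 (no descendant of ClassSize in the set): FAILS — Attendance is a descendant of ClassSize.
Condition 2 (every backdoor path blocked by {Attendance, Motivation, Tutoring}):
  P1: blocked at fork node Motivation ∈ conditioning set.
{Attendance, Motivation, Tutoring} does not satisfy the backdoor criterion.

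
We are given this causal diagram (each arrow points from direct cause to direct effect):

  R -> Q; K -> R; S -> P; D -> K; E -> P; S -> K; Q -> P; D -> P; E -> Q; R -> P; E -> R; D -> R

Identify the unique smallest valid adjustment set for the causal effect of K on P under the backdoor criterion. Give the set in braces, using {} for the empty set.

{D, S}

Variables eligible for adjustment (non-descendants of K, excluding K and P): {D, E, S}.
Backdoor paths from K to P:
  P1: K <- D -> R <- E -> Q -> P
  P2: K <- D -> R <- E -> P
  P3: K <- D -> R -> Q <- E -> P
  P4: K <- D -> R -> Q -> P
  P5: K <- D -> R -> P
  P6: K <- D -> P
  P7: K <- S -> P
The empty set is not sufficient: P4 (K <- D -> R -> Q -> P) has no collider blocking it and no conditioned non-collider, so it is open.
Try {D, S}:
  P1: blocked at fork node D ∈ conditioning set.
  P2: blocked at fork node D ∈ conditioning set.
  P3: blocked at fork node D ∈ conditioning set.
  P4: blocked at fork node D ∈ conditioning set.
  P5: blocked at fork node D ∈ conditioning set.
  P6: blocked at fork node D ∈ conditioning set.
  P7: blocked at fork node S ∈ conditioning set.
{D, S} contains no descendant of K and blocks every backdoor path.
Every element of {D, S} is needed (dropping D leaves P4 open; dropping S leaves P7 open), so no proper subset is valid.
Among all size-2 subsets of the eligible variables, only {D, S} blocks every backdoor path, so it is the unique smallest valid adjustment set.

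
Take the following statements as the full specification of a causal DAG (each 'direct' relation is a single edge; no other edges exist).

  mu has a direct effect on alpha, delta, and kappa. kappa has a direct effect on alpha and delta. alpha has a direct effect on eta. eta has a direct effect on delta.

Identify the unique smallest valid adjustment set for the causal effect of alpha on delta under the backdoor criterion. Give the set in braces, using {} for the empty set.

Variables eligible for adjustment (non-descendants of alpha, excluding alpha and delta): {kappa, mu}.
Backdoor paths from alpha to delta:
  P1: alpha <- mu -> kappa -> delta
  P2: alpha <- mu -> delta
  P3: alpha <- kappa <- mu -> delta
  P4: alpha <- kappa -> delta
The empty set is not sufficient: P1 (alpha <- mu -> kappa -> delta) has no collider blocking it and no conditioned non-collider, so it is open.
Try {kappa, mu}:
  P1: blocked at fork node mu ∈ conditioning set.
  P2: blocked at fork node mu ∈ conditioning set.
  P3: blocked at chain node kappa ∈ conditioning set.
  P4: blocked at fork node kappa ∈ conditioning set.
{kappa, mu} contains no descendant of alpha and blocks every backdoor path.
Every element of {kappa, mu} is needed (dropping kappa leaves P4 open; dropping mu leaves P2 open), so no proper subset is valid.
Among all size-2 subsets of the eligible variables, only {kappa, mu} blocks every backdoor path, so it is the unique smallest valid adjustment set.

{kappa, mu}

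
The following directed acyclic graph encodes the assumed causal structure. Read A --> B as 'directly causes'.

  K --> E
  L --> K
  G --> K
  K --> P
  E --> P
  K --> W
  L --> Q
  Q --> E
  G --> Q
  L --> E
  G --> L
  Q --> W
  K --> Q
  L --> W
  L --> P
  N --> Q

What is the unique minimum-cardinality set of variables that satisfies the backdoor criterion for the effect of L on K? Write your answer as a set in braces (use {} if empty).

{G}

Variables eligible for adjustment (non-descendants of L, excluding L and K): {G, N}.
Backdoor paths from L to K:
  P1: L <- G -> K
  P2: L <- G -> Q <- K
  P3: L <- G -> Q -> E <- K
  P4: L <- G -> Q -> E -> P <- K
  P5: L <- G -> Q -> W <- K
The empty set is not sufficient: P1 (L <- G -> K) has no collider blocking it and no conditioned non-collider, so it is open.
Try {G}:
  P1: blocked at fork node G ∈ conditioning set.
  P2: blocked at fork node G ∈ conditioning set.
  P3: blocked at fork node G ∈ conditioning set.
  P4: blocked at fork node G ∈ conditioning set.
  P5: blocked at fork node G ∈ conditioning set.
{G} contains no descendant of L and blocks every backdoor path.
No other singleton works — e.g. {N} leaves P1 open — so {G} is the unique smallest valid adjustment set.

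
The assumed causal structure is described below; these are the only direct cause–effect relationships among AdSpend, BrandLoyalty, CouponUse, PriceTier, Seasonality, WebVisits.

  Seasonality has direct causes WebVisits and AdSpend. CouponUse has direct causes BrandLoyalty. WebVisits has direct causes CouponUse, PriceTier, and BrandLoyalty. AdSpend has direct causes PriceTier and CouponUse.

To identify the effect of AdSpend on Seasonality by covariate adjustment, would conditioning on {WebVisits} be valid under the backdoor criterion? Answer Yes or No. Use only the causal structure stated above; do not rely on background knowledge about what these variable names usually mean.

Yes

Backdoor paths from AdSpend to Seasonality (paths whose first edge points into AdSpend):
  P1: AdSpend <- PriceTier -> WebVisits -> Seasonality
  P2: AdSpend <- CouponUse <- BrandLoyalty -> WebVisits -> Seasonality
  P3: AdSpend <- CouponUse -> WebVisits -> Seasonality
Condition 1 (no descendant of AdSpend in the set): holds — descendants of AdSpend are {Seasonality}; none are in {WebVisits}.
Condition 2 (every backdoor path blocked by {WebVisits}):
  P1: blocked at chain node WebVisits ∈ conditioning set.
  P2: blocked at chain node WebVisits ∈ conditioning set.
  P3: blocked at chain node WebVisits ∈ conditioning set.
{WebVisits} satisfies the backdoor criterion.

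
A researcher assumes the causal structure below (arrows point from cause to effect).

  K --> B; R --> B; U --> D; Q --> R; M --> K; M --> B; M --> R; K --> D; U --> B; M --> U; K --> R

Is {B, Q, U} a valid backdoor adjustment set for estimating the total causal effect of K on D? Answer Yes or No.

No

Backdoor paths from K to D (paths whose first edge points into K):
  P1: K <- M -> U -> D
  P2: K <- M -> R -> B <- U -> D
  P3: K <- M -> B <- U -> D
Condition 1 (no descendant of K in the set): FAILS — B is a descendant of K.
Condition 2 (every backdoor path blocked by {B, Q, U}):
  P1: blocked at chain node U ∈ conditioning set.
  P2: blocked at fork node U ∈ conditioning set.
  P3: blocked at fork node U ∈ conditioning set.
{B, Q, U} does not satisfy the backdoor criterion.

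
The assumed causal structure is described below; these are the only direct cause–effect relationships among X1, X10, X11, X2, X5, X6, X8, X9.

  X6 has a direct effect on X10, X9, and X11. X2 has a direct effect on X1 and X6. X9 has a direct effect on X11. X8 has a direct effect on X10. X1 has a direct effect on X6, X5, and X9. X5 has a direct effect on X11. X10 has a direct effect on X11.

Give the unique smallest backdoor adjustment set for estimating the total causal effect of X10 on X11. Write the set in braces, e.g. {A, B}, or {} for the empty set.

{X6}

Variables eligible for adjustment (non-descendants of X10, excluding X10 and X11): {X1, X2, X5, X6, X8, X9}.
Backdoor paths from X10 to X11:
  P1: X10 <- X6 <- X2 -> X1 -> X5 -> X11
  P2: X10 <- X6 <- X2 -> X1 -> X9 -> X11
  P3: X10 <- X6 <- X1 -> X5 -> X11
  P4: X10 <- X6 <- X1 -> X9 -> X11
  P5: X10 <- X6 -> X9 <- X1 -> X5 -> X11
  P6: X10 <- X6 -> X9 -> X11
  P7: X10 <- X6 -> X11
The empty set is not sufficient: P1 (X10 <- X6 <- X2 -> X1 -> X5 -> X11) has no collider blocking it and no conditioned non-collider, so it is open.
Try {X6}:
  P1: blocked at chain node X6 ∈ conditioning set.
  P2: blocked at chain node X6 ∈ conditioning set.
  P3: blocked at chain node X6 ∈ conditioning set.
  P4: blocked at chain node X6 ∈ conditioning set.
  P5: blocked at fork node X6 ∈ conditioning set.
  P6: blocked at fork node X6 ∈ conditioning set.
  P7: blocked at fork node X6 ∈ conditioning set.
{X6} contains no descendant of X10 and blocks every backdoor path.
No other singleton works — e.g. {X8} leaves P1 open — so {X6} is the unique smallest valid adjustment set.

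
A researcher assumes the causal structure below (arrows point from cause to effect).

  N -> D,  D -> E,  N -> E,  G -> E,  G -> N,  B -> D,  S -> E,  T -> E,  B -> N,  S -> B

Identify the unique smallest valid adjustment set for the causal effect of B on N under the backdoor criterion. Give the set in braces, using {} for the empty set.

Variables eligible for adjustment (non-descendants of B, excluding B and N): {G, S, T}.
Backdoor paths from B to N:
  P1: B <- S -> E <- G -> N
  P2: B <- S -> E <- N
  P3: B <- S -> E <- D <- N
Each backdoor path contains an unconditioned collider, so every path is already blocked with the empty conditioning set:
  P1: blocked at collider E (neither it nor any descendant is in the conditioning set).
  P2: blocked at collider E (neither it nor any descendant is in the conditioning set).
  P3: blocked at collider E (neither it nor any descendant is in the conditioning set).
The empty set is therefore the unique smallest valid set.

{}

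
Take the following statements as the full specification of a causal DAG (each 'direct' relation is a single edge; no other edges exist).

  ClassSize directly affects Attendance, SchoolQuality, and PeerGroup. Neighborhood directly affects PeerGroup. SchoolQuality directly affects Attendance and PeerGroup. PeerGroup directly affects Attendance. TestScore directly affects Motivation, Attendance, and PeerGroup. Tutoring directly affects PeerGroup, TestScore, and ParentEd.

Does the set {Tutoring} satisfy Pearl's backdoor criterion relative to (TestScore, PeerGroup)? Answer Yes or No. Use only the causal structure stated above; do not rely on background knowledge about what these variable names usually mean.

Yes

Backdoor paths from TestScore to PeerGroup (paths whose first edge points into TestScore):
  P1: TestScore <- Tutoring -> PeerGroup
Condition 1 (no descendant of TestScore in the set): holds — descendants of TestScore are {Attendance, Motivation, PeerGroup}; none are in {Tutoring}.
Condition 2 (every backdoor path blocked by {Tutoring}):
  P1: blocked at fork node Tutoring ∈ conditioning set.
{Tutoring} satisfies the backdoor criterion.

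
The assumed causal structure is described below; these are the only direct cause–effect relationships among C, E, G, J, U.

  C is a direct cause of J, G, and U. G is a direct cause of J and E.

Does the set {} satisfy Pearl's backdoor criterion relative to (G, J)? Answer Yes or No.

Backdoor paths from G to J (paths whose first edge points into G):
  P1: G <- C -> J
Condition 1 (no descendant of G in the set): holds — descendants of G are {E, J}; none are in {}.
Condition 2 (every backdoor path blocked by {}):
  P1: open — no interior node is in the conditioning set.
{} does not satisfy the backdoor criterion.

No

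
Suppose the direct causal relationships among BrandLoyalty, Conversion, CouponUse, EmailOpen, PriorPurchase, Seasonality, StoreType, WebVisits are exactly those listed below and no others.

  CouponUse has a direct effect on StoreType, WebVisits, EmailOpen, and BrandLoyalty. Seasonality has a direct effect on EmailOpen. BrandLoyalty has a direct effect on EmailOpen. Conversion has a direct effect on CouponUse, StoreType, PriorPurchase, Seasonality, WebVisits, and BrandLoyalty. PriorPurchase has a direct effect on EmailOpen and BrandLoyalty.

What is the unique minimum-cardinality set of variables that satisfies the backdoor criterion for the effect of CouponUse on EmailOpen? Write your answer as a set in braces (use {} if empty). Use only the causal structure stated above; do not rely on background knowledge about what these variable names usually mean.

{Conversion}

Variables eligible for adjustment (non-descendants of CouponUse, excluding CouponUse and EmailOpen): {Conversion, PriorPurchase, Seasonality}.
Backdoor paths from CouponUse to EmailOpen:
  P1: CouponUse <- Conversion -> PriorPurchase -> BrandLoyalty -> EmailOpen
  P2: CouponUse <- Conversion -> PriorPurchase -> EmailOpen
  P3: CouponUse <- Conversion -> Seasonality -> EmailOpen
  P4: CouponUse <- Conversion -> BrandLoyalty <- PriorPurchase -> EmailOpen
  P5: CouponUse <- Conversion -> BrandLoyalty -> EmailOpen
The empty set is not sufficient: P1 (CouponUse <- Conversion -> PriorPurchase -> BrandLoyalty -> EmailOpen) has no collider blocking it and no conditioned non-collider, so it is open.
Try {Conversion}:
  P1: blocked at fork node Conversion ∈ conditioning set.
  P2: blocked at fork node Conversion ∈ conditioning set.
  P3: blocked at fork node Conversion ∈ conditioning set.
  P4: blocked at fork node Conversion ∈ conditioning set.
  P5: blocked at fork node Conversion ∈ conditioning set.
{Conversion} contains no descendant of CouponUse and blocks every backdoor path.
No other singleton works — e.g. {PriorPurchase} leaves P3 open — so {Conversion} is the unique smallest valid adjustment set.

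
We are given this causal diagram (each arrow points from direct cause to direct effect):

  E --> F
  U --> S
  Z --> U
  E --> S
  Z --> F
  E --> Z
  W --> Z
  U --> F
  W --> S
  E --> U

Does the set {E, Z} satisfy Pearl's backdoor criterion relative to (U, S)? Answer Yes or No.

Yes

Backdoor paths from U to S (paths whose first edge points into U):
  P1: U <- E -> Z <- W -> S
  P2: U <- E -> S
  P3: U <- E -> F <- Z <- W -> S
  P4: U <- Z <- W -> S
  P5: U <- Z <- E -> S
  P6: U <- Z -> F <- E -> S
Condition 1 (no descendant of U in the set): holds — descendants of U are {F, S}; none are in {E, Z}.
Condition 2 (every backdoor path blocked by {E, Z}):
  P1: blocked at fork node E ∈ conditioning set.
  P2: blocked at fork node E ∈ conditioning set.
  P3: blocked at fork node E ∈ conditioning set.
  P4: blocked at chain node Z ∈ conditioning set.
  P5: blocked at chain node Z ∈ conditioning set.
  P6: blocked at fork node Z ∈ conditioning set.
{E, Z} satisfies the backdoor criterion.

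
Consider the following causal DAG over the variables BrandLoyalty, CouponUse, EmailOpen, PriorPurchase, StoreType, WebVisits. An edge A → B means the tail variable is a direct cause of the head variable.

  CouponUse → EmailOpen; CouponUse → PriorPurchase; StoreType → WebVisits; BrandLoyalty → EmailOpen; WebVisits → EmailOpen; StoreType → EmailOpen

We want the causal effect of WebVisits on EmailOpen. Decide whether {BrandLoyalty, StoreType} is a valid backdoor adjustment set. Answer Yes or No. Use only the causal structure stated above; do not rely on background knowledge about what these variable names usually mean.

Backdoor paths from WebVisits to EmailOpen (paths whose first edge points into WebVisits):
  P1: WebVisits <- StoreType -> EmailOpen
Condition 1 (no descendant of WebVisits in the set): holds — descendants of WebVisits are {EmailOpen}; none are in {BrandLoyalty, StoreType}.
Condition 2 (every backdoor path blocked by {BrandLoyalty, StoreType}):
  P1: blocked at fork node StoreType ∈ conditioning set.
{BrandLoyalty, StoreType} satisfies the backdoor criterion.

Yes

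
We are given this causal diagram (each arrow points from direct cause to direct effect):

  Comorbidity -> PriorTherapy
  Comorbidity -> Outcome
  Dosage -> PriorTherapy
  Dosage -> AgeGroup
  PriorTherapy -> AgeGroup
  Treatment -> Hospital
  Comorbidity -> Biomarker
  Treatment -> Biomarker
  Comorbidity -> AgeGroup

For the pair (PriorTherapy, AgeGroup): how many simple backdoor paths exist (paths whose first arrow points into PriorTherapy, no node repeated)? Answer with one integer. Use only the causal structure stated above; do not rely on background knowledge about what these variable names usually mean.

2

A backdoor path from PriorTherapy to AgeGroup is any simple undirected path whose first edge points into PriorTherapy (i.e. leaves PriorTherapy via a parent).
Parents of PriorTherapy: {Comorbidity, Dosage}.
Enumerating:
  P1: PriorTherapy <- Comorbidity -> AgeGroup
  P2: PriorTherapy <- Dosage -> AgeGroup
That exhausts the simple backdoor paths. Count: 2.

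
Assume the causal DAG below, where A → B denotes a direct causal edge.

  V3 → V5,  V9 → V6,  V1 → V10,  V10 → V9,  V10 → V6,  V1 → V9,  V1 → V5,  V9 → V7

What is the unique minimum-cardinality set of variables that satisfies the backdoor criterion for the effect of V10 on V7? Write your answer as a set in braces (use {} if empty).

{V1}

Variables eligible for adjustment (non-descendants of V10, excluding V10 and V7): {V1, V3, V5}.
Backdoor paths from V10 to V7:
  P1: V10 <- V1 -> V9 -> V7
The empty set is not sufficient: P1 (V10 <- V1 -> V9 -> V7) has no collider blocking it and no conditioned non-collider, so it is open.
Try {V1}:
  P1: blocked at fork node V1 ∈ conditioning set.
{V1} contains no descendant of V10 and blocks every backdoor path.
No other singleton works — e.g. {V3} leaves P1 open — so {V1} is the unique smallest valid adjustment set.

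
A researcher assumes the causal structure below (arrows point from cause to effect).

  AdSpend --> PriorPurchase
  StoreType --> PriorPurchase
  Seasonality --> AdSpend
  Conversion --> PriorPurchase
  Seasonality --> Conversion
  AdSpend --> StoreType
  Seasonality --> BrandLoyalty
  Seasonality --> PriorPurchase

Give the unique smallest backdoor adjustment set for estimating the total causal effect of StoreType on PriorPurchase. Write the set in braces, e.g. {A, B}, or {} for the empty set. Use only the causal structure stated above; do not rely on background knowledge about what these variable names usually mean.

{AdSpend}

Variables eligible for adjustment (non-descendants of StoreType, excluding StoreType and PriorPurchase): {AdSpend, BrandLoyalty, Conversion, Seasonality}.
Backdoor paths from StoreType to PriorPurchase:
  P1: StoreType <- AdSpend <- Seasonality -> Conversion -> PriorPurchase
  P2: StoreType <- AdSpend <- Seasonality -> PriorPurchase
  P3: StoreType <- AdSpend -> PriorPurchase
The empty set is not sufficient: P1 (StoreType <- AdSpend <- Seasonality -> Conversion -> PriorPurchase) has no collider blocking it and no conditioned non-collider, so it is open.
Try {AdSpend}:
  P1: blocked at chain node AdSpend ∈ conditioning set.
  P2: blocked at chain node AdSpend ∈ conditioning set.
  P3: blocked at fork node AdSpend ∈ conditioning set.
{AdSpend} contains no descendant of StoreType and blocks every backdoor path.
No other singleton works — e.g. {Seasonality} leaves P3 open — so {AdSpend} is the unique smallest valid adjustment set.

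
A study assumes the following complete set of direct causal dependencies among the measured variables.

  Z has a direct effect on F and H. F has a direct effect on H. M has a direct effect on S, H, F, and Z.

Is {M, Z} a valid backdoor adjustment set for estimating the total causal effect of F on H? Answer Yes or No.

Backdoor paths from F to H (paths whose first edge points into F):
  P1: F <- M -> Z -> H
  P2: F <- M -> H
  P3: F <- Z <- M -> H
  P4: F <- Z -> H
Condition 1 (no descendant of F in the set): holds — descendants of F are {H}; none are in {M, Z}.
Condition 2 (every backdoor path blocked by {M, Z}):
  P1: blocked at fork node M ∈ conditioning set.
  P2: blocked at fork node M ∈ conditioning set.
  P3: blocked at chain node Z ∈ conditioning set.
  P4: blocked at fork node Z ∈ conditioning set.
{M, Z} satisfies the backdoor criterion.

Yes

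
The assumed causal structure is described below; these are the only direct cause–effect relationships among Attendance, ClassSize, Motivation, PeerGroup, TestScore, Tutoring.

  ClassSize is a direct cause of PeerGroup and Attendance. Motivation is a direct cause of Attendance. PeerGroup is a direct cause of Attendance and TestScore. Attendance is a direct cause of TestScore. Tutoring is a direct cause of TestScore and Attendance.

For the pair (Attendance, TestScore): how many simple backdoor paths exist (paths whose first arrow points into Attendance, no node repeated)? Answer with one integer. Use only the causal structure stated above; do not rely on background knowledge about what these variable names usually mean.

A backdoor path from Attendance to TestScore is any simple undirected path whose first edge points into Attendance (i.e. leaves Attendance via a parent).
Parents of Attendance: {ClassSize, Motivation, PeerGroup, Tutoring}.
Enumerating:
  P1: Attendance <- ClassSize -> PeerGroup -> TestScore
  P2: Attendance <- Tutoring -> TestScore
  P3: Attendance <- PeerGroup -> TestScore
That exhausts the simple backdoor paths. Count: 3.

3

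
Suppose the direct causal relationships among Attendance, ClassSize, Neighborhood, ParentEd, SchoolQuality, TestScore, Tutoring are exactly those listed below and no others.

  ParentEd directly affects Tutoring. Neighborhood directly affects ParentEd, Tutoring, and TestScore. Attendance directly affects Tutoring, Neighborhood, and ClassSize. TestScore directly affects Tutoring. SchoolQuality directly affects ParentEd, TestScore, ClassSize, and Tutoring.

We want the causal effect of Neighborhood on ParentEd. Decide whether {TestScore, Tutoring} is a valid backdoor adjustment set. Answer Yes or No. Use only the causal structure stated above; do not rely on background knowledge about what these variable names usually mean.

No

Backdoor paths from Neighborhood to ParentEd (paths whose first edge points into Neighborhood):
  P1: Neighborhood <- Attendance -> Tutoring <- SchoolQuality -> ParentEd
  P2: Neighborhood <- Attendance -> Tutoring <- TestScore <- SchoolQuality -> ParentEd
  P3: Neighborhood <- Attendance -> Tutoring <- ParentEd
  P4: Neighborhood <- Attendance -> ClassSize <- SchoolQuality -> TestScore -> Tutoring <- ParentEd
  P5: Neighborhood <- Attendance -> ClassSize <- SchoolQuality -> ParentEd
  P6: Neighborhood <- Attendance -> ClassSize <- SchoolQuality -> Tutoring <- ParentEd
Condition 1 (no descendant of Neighborhood in the set): FAILS — TestScore and Tutoring are descendants of Neighborhood.
Condition 2 (every backdoor path blocked by {TestScore, Tutoring}):
  P1: open — collider(s) Tutoring are conditioned on (or have a conditioned descendant) and no non-collider on the path is in the set.
  P2: blocked at chain node TestScore ∈ conditioning set.
  P3: open — collider(s) Tutoring are conditioned on (or have a conditioned descendant) and no non-collider on the path is in the set.
  P4: blocked at collider ClassSize (neither it nor any descendant is in the conditioning set).
  P5: blocked at collider ClassSize (neither it nor any descendant is in the conditioning set).
  P6: blocked at collider ClassSize (neither it nor any descendant is in the conditioning set).
{TestScore, Tutoring} does not satisfy the backdoor criterion.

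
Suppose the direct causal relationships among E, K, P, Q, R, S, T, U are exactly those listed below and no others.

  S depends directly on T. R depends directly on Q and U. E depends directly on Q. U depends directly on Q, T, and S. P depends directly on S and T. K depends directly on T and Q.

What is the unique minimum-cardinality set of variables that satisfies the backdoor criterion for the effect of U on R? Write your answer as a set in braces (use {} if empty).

Variables eligible for adjustment (non-descendants of U, excluding U and R): {E, K, P, Q, S, T}.
Backdoor paths from U to R:
  P1: U <- T -> K <- Q -> R
  P2: U <- Q -> R
  P3: U <- S <- T -> K <- Q -> R
  P4: U <- S -> P <- T -> K <- Q -> R
The empty set is not sufficient: P2 (U <- Q -> R) has no collider blocking it and no conditioned non-collider, so it is open.
Try {Q}:
  P1: blocked at collider K (neither it nor any descendant is in the conditioning set).
  P2: blocked at fork node Q ∈ conditioning set.
  P3: blocked at collider K (neither it nor any descendant is in the conditioning set).
  P4: blocked at collider P (neither it nor any descendant is in the conditioning set).
{Q} contains no descendant of U and blocks every backdoor path.
No other singleton works — e.g. {T} leaves P2 open — so {Q} is the unique smallest valid adjustment set.

{Q}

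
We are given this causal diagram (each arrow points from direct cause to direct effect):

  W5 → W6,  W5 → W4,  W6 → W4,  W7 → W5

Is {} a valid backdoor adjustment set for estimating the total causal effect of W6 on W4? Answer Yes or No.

Backdoor paths from W6 to W4 (paths whose first edge points into W6):
  P1: W6 <- W5 -> W4
Condition 1 (no descendant of W6 in the set): holds — descendants of W6 are {W4}; none are in {}.
Condition 2 (every backdoor path blocked by {}):
  P1: open — no interior node is in the conditioning set.
{} does not satisfy the backdoor criterion.

No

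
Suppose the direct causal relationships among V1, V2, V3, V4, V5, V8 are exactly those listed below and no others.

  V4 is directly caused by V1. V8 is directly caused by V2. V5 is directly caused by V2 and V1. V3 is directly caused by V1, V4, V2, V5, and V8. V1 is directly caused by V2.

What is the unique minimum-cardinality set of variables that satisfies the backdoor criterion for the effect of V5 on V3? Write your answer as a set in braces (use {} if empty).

{V1, V2}

Variables eligible for adjustment (non-descendants of V5, excluding V5 and V3): {V1, V2, V4, V8}.
Backdoor paths from V5 to V3:
  P1: V5 <- V2 -> V8 -> V3
  P2: V5 <- V2 -> V1 -> V4 -> V3
  P3: V5 <- V2 -> V1 -> V3
  P4: V5 <- V2 -> V3
  P5: V5 <- V1 <- V2 -> V8 -> V3
  P6: V5 <- V1 <- V2 -> V3
  P7: V5 <- V1 -> V4 -> V3
  P8: V5 <- V1 -> V3
The empty set is not sufficient: P1 (V5 <- V2 -> V8 -> V3) has no collider blocking it and no conditioned non-collider, so it is open.
Try {V1, V2}:
  P1: blocked at fork node V2 ∈ conditioning set.
  P2: blocked at fork node V2 ∈ conditioning set.
  P3: blocked at fork node V2 ∈ conditioning set.
  P4: blocked at fork node V2 ∈ conditioning set.
  P5: blocked at chain node V1 ∈ conditioning set.
  P6: blocked at chain node V1 ∈ conditioning set.
  P7: blocked at fork node V1 ∈ conditioning set.
  P8: blocked at fork node V1 ∈ conditioning set.
{V1, V2} contains no descendant of V5 and blocks every backdoor path.
Every element of {V1, V2} is needed (dropping V1 leaves P7 open; dropping V2 leaves P1 open), so no proper subset is valid.
Among all size-2 subsets of the eligible variables, only {V1, V2} blocks every backdoor path, so it is the unique smallest valid adjustment set.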